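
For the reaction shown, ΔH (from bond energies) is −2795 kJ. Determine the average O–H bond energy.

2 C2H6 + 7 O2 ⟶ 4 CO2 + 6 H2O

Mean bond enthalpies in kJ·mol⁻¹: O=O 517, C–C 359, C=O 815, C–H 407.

Let D be the O–H bond energy.
Σ(broken) = 2×359 + 12×407 + 7×517 = 9221
Σ(formed) = 8×815 + 12×D = 6520 + 12D
ΔH = Σ(broken) − Σ(formed) = (9221) − (6520 + 12D) = +2701 − 12D
Setting this equal to −2795 kJ gives 12D = 5496, so D = 458 kJ/mol.

D(O–H) ≈ 458 kJ/mol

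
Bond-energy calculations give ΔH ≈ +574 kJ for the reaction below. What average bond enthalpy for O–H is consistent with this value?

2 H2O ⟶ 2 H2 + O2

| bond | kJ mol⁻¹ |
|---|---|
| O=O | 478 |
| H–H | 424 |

Let D be the O–H bond energy.
Σ(broken) = 4×D = 4D
Σ(formed) = 2×424 + 1×478 = 1326
ΔH = Σ(broken) − Σ(formed) = (4D) − (1326) = −1326 + 4D
Setting this equal to +574 kJ gives 4D = 1900, so D = 475 kJ/mol.

D(O–H) ≈ 475 kJ/mol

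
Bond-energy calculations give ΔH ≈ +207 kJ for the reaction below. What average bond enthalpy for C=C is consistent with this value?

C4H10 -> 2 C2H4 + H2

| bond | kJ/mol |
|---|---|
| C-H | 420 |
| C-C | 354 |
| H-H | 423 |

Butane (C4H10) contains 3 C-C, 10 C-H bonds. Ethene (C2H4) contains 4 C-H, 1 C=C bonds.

D(C=C) ≈ 636 kJ/mol

Let D be the C=C bond energy.
Σ(broken) = 3×354 + 10×420 = 5262
Σ(formed) = 8×420 + 2×D + 1×423 = 3783 + 2D
ΔH = Σ(broken) − Σ(formed) = (5262) − (3783 + 2D) = +1479 − 2D
Setting this equal to +207 kJ gives 2D = 1272, so D = 636 kJ/mol.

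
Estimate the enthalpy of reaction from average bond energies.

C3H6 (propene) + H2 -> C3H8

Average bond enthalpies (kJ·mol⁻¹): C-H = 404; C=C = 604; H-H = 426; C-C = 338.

Bonds broken (reactants):
  C-C: 1 × 338 = 338
  C-H: 6 × 404 = 2424
  C=C: 1 × 604 = 604
  H-H: 1 × 426 = 426
  Σ(broken) = 3792 kJ
Bonds formed (products):
  C-C: 2 × 338 = 676
  C-H: 8 × 404 = 3232
  Σ(formed) = 3908 kJ
ΔH = Σ(broken) − Σ(formed) = 3792 − 3908 = −116 kJ

ΔH ≈ −116 kJ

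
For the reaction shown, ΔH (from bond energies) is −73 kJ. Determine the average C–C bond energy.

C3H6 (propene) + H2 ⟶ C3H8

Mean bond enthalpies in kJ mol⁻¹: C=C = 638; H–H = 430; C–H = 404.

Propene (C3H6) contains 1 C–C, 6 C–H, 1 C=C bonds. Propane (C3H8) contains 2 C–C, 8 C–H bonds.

Let D be the C–C bond energy.
Σ(broken) = 1×D + 6×404 + 1×638 + 1×430 = 3492 + D
Σ(formed) = 2×D + 8×404 = 3232 + 2D
ΔH = Σ(broken) − Σ(formed) = (3492 + D) − (3232 + 2D) = +260 − D
Setting this equal to −73 kJ gives D = 333 kJ/mol.

D(C–C) ≈ 333 kJ/mol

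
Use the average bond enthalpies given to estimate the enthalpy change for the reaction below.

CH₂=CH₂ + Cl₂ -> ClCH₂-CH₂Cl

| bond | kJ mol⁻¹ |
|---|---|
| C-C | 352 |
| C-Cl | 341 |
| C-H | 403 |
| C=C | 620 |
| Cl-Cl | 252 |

ΔH ≈ −162 kJ

Bonds broken (reactants):
  C-H: 4 × 403 = 1612
  C=C: 1 × 620 = 620
  Cl-Cl: 1 × 252 = 252
  Σ(broken) = 2484 kJ
Bonds formed (products):
  C-C: 1 × 352 = 352
  C-Cl: 2 × 341 = 682
  C-H: 4 × 403 = 1612
  Σ(formed) = 2646 kJ
ΔH = Σ(broken) − Σ(formed) = 2484 − 2646 = −162 kJ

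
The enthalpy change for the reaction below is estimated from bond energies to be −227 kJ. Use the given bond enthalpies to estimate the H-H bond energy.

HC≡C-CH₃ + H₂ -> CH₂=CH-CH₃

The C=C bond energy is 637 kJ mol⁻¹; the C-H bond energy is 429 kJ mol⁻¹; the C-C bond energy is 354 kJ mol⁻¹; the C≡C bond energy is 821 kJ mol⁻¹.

Let D be the H-H bond energy.
Σ(broken) = 1×821 + 1×354 + 4×429 + 1×D = 2891 + D
Σ(formed) = 1×354 + 6×429 + 1×637 = 3565
ΔH = Σ(broken) − Σ(formed) = (2891 + D) − (3565) = −674 + D
Setting this equal to −227 kJ gives D = 447 kJ/mol.

D(H-H) ≈ 447 kJ/mol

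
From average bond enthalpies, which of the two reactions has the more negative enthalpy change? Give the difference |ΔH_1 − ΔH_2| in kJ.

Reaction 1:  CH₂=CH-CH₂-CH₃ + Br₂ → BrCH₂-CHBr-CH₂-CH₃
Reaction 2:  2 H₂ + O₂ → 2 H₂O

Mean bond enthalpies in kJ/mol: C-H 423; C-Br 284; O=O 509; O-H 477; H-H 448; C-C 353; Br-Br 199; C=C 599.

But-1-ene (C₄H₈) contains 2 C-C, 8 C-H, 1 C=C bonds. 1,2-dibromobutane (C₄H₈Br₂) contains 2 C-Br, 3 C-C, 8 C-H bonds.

Reaction 2, by 380 kJ

Reaction 1:
  Bonds broken (reactants):
    Br-Br: 1 × 199 = 199
    C-C: 2 × 353 = 706
    C-H: 8 × 423 = 3384
    C=C: 1 × 599 = 599
    Σ(broken) = 4888 kJ
  Bonds formed (products):
    C-Br: 2 × 284 = 568
    C-C: 3 × 353 = 1059
    C-H: 8 × 423 = 3384
    Σ(formed) = 5011 kJ
  ΔH_1 = 4888 − 5011 = −123 kJ
Reaction 2:
  Bonds broken (reactants):
    H-H: 2 × 448 = 896
    O=O: 1 × 509 = 509
    Σ(broken) = 1405 kJ
  Bonds formed (products):
    O-H: 4 × 477 = 1908
    Σ(formed) = 1908 kJ
  ΔH_2 = 1405 − 1908 = −503 kJ
ΔH_1 − ΔH_2 = +380 kJ, so reaction 2 has the more negative ΔH; |ΔH_1 − ΔH_2| = 380 kJ.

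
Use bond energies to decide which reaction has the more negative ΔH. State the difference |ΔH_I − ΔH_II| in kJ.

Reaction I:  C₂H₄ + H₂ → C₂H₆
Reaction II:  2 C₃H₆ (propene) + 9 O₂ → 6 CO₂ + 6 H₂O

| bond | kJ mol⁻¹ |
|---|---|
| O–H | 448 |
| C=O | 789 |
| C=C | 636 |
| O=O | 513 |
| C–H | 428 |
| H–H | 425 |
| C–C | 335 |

Reaction I:
  Bonds broken (reactants):
    C–H: 4 × 428 = 1712
    C=C: 1 × 636 = 636
    H–H: 1 × 425 = 425
    Σ(broken) = 2773 kJ
  Bonds formed (products):
    C–C: 1 × 335 = 335
    C–H: 6 × 428 = 2568
    Σ(formed) = 2903 kJ
  ΔH_I = 2773 − 2903 = −130 kJ
Reaction II:
  Bonds broken (reactants):
    C–C: 2 × 335 = 670
    C–H: 12 × 428 = 5136
    C=C: 2 × 636 = 1272
    O=O: 9 × 513 = 4617
    Σ(broken) = 11695 kJ
  Bonds formed (products):
    C=O: 12 × 789 = 9468
    O–H: 12 × 448 = 5376
    Σ(formed) = 14844 kJ
  ΔH_II = 11695 − 14844 = −3149 kJ
ΔH_I − ΔH_II = +3019 kJ, so reaction II has the more negative ΔH; |ΔH_I − ΔH_II| = 3019 kJ.

Reaction II, by 3019 kJ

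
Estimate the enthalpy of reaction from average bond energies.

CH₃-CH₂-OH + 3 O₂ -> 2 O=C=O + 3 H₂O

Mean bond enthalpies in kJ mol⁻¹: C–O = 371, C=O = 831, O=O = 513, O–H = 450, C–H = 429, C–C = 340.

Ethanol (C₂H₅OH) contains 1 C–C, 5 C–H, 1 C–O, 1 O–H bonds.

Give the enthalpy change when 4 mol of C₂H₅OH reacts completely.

ΔH = −4716 kJ

Bonds broken (reactants):
  C–C: 1 × 340 = 340
  C–H: 5 × 429 = 2145
  C–O: 1 × 371 = 371
  O–H: 1 × 450 = 450
  O=O: 3 × 513 = 1539
  Σ(broken) = 4845 kJ
Bonds formed (products):
  C=O: 4 × 831 = 3324
  O–H: 6 × 450 = 2700
  Σ(formed) = 6024 kJ
ΔH = Σ(broken) − Σ(formed) = 4845 − 6024 = −1179 kJ
For 4× the reaction as written: 4 × (−1179) = −4716 kJ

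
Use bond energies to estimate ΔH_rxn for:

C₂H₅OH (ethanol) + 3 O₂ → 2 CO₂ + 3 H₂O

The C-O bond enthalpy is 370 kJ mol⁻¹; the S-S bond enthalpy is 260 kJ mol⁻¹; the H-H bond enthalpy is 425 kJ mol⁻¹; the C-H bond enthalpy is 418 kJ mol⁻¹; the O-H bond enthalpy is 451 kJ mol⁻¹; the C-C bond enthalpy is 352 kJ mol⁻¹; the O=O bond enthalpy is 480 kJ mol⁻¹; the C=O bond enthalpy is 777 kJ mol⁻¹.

ΔH ≈ −1111 kJ

Bonds broken (reactants):
  C-C: 1 × 352 = 352
  C-H: 5 × 418 = 2090
  C-O: 1 × 370 = 370
  O-H: 1 × 451 = 451
  O=O: 3 × 480 = 1440
  Σ(broken) = 4703 kJ
Bonds formed (products):
  C=O: 4 × 777 = 3108
  O-H: 6 × 451 = 2706
  Σ(formed) = 5814 kJ
ΔH = Σ(broken) − Σ(formed) = 4703 − 5814 = −1111 kJ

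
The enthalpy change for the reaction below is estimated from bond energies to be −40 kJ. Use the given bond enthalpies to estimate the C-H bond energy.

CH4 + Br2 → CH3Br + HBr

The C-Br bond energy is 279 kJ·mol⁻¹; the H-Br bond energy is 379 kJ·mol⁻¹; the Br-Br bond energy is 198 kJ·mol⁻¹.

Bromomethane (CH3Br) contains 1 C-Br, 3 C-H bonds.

Let D be the C-H bond energy.
Σ(broken) = 1×198 + 4×D = 198 + 4D
Σ(formed) = 1×279 + 3×D + 1×379 = 658 + 3D
ΔH = Σ(broken) − Σ(formed) = (198 + 4D) − (658 + 3D) = −460 + D
Setting this equal to −40 kJ gives D = 420 kJ/mol.

D(C-H) ≈ 420 kJ/mol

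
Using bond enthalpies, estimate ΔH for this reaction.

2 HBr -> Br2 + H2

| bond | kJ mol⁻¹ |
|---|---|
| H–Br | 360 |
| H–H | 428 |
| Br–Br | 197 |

ΔH ≈ +95 kJ

Bonds broken (reactants):
  H–Br: 2 × 360 = 720
  Σ(broken) = 720 kJ
Bonds formed (products):
  Br–Br: 1 × 197 = 197
  H–H: 1 × 428 = 428
  Σ(formed) = 625 kJ
ΔH = Σ(broken) − Σ(formed) = 720 − 625 = +95 kJ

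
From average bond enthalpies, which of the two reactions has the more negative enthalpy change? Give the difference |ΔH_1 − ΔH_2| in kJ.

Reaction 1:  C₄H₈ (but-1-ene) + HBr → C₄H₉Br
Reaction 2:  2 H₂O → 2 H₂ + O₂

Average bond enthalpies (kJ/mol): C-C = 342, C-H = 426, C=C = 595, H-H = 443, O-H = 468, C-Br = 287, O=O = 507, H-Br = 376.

Reaction 1:
  Bonds broken (reactants):
    C-C: 2 × 342 = 684
    C-H: 8 × 426 = 3408
    C=C: 1 × 595 = 595
    H-Br: 1 × 376 = 376
    Σ(broken) = 5063 kJ
  Bonds formed (products):
    C-Br: 1 × 287 = 287
    C-C: 3 × 342 = 1026
    C-H: 9 × 426 = 3834
    Σ(formed) = 5147 kJ
  ΔH_1 = 5063 − 5147 = −84 kJ
Reaction 2:
  Bonds broken (reactants):
    O-H: 4 × 468 = 1872
    Σ(broken) = 1872 kJ
  Bonds formed (products):
    H-H: 2 × 443 = 886
    O=O: 1 × 507 = 507
    Σ(formed) = 1393 kJ
  ΔH_2 = 1872 − 1393 = +479 kJ
ΔH_1 − ΔH_2 = −563 kJ, so reaction 1 has the more negative ΔH; |ΔH_1 − ΔH_2| = 563 kJ.

Reaction 1, by 563 kJ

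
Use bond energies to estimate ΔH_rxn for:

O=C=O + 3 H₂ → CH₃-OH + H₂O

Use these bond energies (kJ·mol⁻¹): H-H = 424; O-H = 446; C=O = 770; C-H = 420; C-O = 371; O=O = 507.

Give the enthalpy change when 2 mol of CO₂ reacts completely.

Bonds broken (reactants):
  C=O: 2 × 770 = 1540
  H-H: 3 × 424 = 1272
  Σ(broken) = 2812 kJ
Bonds formed (products):
  C-H: 3 × 420 = 1260
  C-O: 1 × 371 = 371
  O-H: 3 × 446 = 1338
  Σ(formed) = 2969 kJ
ΔH = Σ(broken) − Σ(formed) = 2812 − 2969 = −157 kJ
For 2× the reaction as written: 2 × (−157) = −314 kJ

ΔH = −314 kJ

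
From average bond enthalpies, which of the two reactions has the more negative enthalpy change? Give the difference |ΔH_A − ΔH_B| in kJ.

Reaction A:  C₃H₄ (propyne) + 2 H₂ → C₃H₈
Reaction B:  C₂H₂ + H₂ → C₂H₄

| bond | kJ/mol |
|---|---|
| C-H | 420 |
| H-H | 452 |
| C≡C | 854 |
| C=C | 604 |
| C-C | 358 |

Reaction A:
  Bonds broken (reactants):
    C≡C: 1 × 854 = 854
    C-C: 1 × 358 = 358
    C-H: 4 × 420 = 1680
    H-H: 2 × 452 = 904
    Σ(broken) = 3796 kJ
  Bonds formed (products):
    C-C: 2 × 358 = 716
    C-H: 8 × 420 = 3360
    Σ(formed) = 4076 kJ
  ΔH_A = 3796 − 4076 = −280 kJ
Reaction B:
  Bonds broken (reactants):
    C≡C: 1 × 854 = 854
    C-H: 2 × 420 = 840
    H-H: 1 × 452 = 452
    Σ(broken) = 2146 kJ
  Bonds formed (products):
    C-H: 4 × 420 = 1680
    C=C: 1 × 604 = 604
    Σ(formed) = 2284 kJ
  ΔH_B = 2146 − 2284 = −138 kJ
ΔH_A − ΔH_B = −142 kJ, so reaction A has the more negative ΔH; |ΔH_A − ΔH_B| = 142 kJ.

Reaction A, by 142 kJ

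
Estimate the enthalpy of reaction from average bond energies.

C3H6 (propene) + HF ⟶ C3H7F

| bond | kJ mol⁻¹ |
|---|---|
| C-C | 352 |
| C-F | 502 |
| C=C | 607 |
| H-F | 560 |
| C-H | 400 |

Bonds broken (reactants):
  C-C: 1 × 352 = 352
  C-H: 6 × 400 = 2400
  C=C: 1 × 607 = 607
  H-F: 1 × 560 = 560
  Σ(broken) = 3919 kJ
Bonds formed (products):
  C-C: 2 × 352 = 704
  C-F: 1 × 502 = 502
  C-H: 7 × 400 = 2800
  Σ(formed) = 4006 kJ
ΔH = Σ(broken) − Σ(formed) = 3919 − 4006 = −87 kJ

ΔH ≈ −87 kJ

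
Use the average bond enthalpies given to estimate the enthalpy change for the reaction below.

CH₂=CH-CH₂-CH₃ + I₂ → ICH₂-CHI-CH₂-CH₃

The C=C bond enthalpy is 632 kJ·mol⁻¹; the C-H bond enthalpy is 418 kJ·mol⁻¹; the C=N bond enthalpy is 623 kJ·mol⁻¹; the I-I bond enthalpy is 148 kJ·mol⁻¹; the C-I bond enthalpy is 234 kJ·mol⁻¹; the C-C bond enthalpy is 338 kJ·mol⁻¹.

Bonds broken (reactants):
  C-C: 2 × 338 = 676
  C-H: 8 × 418 = 3344
  C=C: 1 × 632 = 632
  I-I: 1 × 148 = 148
  Σ(broken) = 4800 kJ
Bonds formed (products):
  C-C: 3 × 338 = 1014
  C-H: 8 × 418 = 3344
  C-I: 2 × 234 = 468
  Σ(formed) = 4826 kJ
ΔH = Σ(broken) − Σ(formed) = 4800 − 4826 = −26 kJ

ΔH ≈ −26 kJ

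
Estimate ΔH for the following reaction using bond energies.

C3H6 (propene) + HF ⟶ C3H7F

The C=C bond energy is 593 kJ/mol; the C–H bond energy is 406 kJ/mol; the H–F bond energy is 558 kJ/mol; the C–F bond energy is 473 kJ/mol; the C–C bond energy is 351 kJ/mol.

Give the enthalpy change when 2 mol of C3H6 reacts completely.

ΔH = −158 kJ

Bonds broken (reactants):
  C–C: 1 × 351 = 351
  C–H: 6 × 406 = 2436
  C=C: 1 × 593 = 593
  H–F: 1 × 558 = 558
  Σ(broken) = 3938 kJ
Bonds formed (products):
  C–C: 2 × 351 = 702
  C–F: 1 × 473 = 473
  C–H: 7 × 406 = 2842
  Σ(formed) = 4017 kJ
ΔH = Σ(broken) − Σ(formed) = 3938 − 4017 = −79 kJ
For 2× the reaction as written: 2 × (−79) = −158 kJ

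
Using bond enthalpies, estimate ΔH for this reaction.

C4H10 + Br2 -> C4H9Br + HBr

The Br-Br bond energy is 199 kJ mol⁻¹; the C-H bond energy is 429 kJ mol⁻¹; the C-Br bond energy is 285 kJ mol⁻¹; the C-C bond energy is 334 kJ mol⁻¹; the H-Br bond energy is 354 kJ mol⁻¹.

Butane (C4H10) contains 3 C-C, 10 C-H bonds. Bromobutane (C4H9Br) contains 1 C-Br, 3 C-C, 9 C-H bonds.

ΔH ≈ −11 kJ

Bonds broken (reactants):
  Br-Br: 1 × 199 = 199
  C-C: 3 × 334 = 1002
  C-H: 10 × 429 = 4290
  Σ(broken) = 5491 kJ
Bonds formed (products):
  C-Br: 1 × 285 = 285
  C-C: 3 × 334 = 1002
  C-H: 9 × 429 = 3861
  H-Br: 1 × 354 = 354
  Σ(formed) = 5502 kJ
ΔH = Σ(broken) − Σ(formed) = 5491 − 5502 = −11 kJ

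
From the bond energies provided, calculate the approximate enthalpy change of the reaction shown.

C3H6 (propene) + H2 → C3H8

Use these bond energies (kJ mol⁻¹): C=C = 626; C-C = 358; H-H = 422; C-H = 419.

Bonds broken (reactants):
  C-C: 1 × 358 = 358
  C-H: 6 × 419 = 2514
  C=C: 1 × 626 = 626
  H-H: 1 × 422 = 422
  Σ(broken) = 3920 kJ
Bonds formed (products):
  C-C: 2 × 358 = 716
  C-H: 8 × 419 = 3352
  Σ(formed) = 4068 kJ
ΔH = Σ(broken) − Σ(formed) = 3920 − 4068 = −148 kJ

ΔH ≈ −148 kJ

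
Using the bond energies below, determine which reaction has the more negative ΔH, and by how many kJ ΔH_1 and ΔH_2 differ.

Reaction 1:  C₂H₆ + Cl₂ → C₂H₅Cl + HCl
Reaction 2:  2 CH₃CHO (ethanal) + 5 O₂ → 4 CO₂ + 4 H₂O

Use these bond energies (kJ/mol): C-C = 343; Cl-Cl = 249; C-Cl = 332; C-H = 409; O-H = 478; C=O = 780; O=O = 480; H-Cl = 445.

Reaction 1:
  Bonds broken (reactants):
    C-C: 1 × 343 = 343
    C-H: 6 × 409 = 2454
    Cl-Cl: 1 × 249 = 249
    Σ(broken) = 3046 kJ
  Bonds formed (products):
    C-C: 1 × 343 = 343
    C-Cl: 1 × 332 = 332
    C-H: 5 × 409 = 2045
    H-Cl: 1 × 445 = 445
    Σ(formed) = 3165 kJ
  ΔH_1 = 3046 − 3165 = −119 kJ
Reaction 2:
  Bonds broken (reactants):
    C-C: 2 × 343 = 686
    C-H: 8 × 409 = 3272
    C=O: 2 × 780 = 1560
    O=O: 5 × 480 = 2400
    Σ(broken) = 7918 kJ
  Bonds formed (products):
    C=O: 8 × 780 = 6240
    O-H: 8 × 478 = 3824
    Σ(formed) = 10064 kJ
  ΔH_2 = 7918 − 10064 = −2146 kJ
ΔH_1 − ΔH_2 = +2027 kJ, so reaction 2 has the more negative ΔH; |ΔH_1 − ΔH_2| = 2027 kJ.

Reaction 2, by 2027 kJ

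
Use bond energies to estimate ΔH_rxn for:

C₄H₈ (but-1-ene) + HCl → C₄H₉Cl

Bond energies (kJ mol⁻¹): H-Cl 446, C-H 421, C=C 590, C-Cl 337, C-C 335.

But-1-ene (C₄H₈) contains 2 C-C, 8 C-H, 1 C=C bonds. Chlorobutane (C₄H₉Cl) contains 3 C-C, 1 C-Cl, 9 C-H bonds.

Bonds broken (reactants):
  C-C: 2 × 335 = 670
  C-H: 8 × 421 = 3368
  C=C: 1 × 590 = 590
  H-Cl: 1 × 446 = 446
  Σ(broken) = 5074 kJ
Bonds formed (products):
  C-C: 3 × 335 = 1005
  C-Cl: 1 × 337 = 337
  C-H: 9 × 421 = 3789
  Σ(formed) = 5131 kJ
ΔH = Σ(broken) − Σ(formed) = 5074 − 5131 = −57 kJ

ΔH ≈ −57 kJ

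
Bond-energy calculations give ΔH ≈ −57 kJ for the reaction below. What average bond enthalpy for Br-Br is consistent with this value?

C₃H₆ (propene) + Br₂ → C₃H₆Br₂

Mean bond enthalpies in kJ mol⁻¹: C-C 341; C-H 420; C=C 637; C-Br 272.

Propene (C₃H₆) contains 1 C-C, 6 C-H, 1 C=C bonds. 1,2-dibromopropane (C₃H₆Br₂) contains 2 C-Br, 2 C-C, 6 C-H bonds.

Let D be the Br-Br bond energy.
Σ(broken) = 1×D + 1×341 + 6×420 + 1×637 = 3498 + D
Σ(formed) = 2×272 + 2×341 + 6×420 = 3746
ΔH = Σ(broken) − Σ(formed) = (3498 + D) − (3746) = −248 + D
Setting this equal to −57 kJ gives D = 191 kJ/mol.

D(Br-Br) ≈ 191 kJ/mol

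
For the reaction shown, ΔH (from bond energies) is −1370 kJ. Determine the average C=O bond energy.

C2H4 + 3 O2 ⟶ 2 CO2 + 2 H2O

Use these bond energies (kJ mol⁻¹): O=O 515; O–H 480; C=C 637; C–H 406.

D(C=O) ≈ 814 kJ/mol

Let D be the C=O bond energy.
Σ(broken) = 4×406 + 1×637 + 3×515 = 3806
Σ(formed) = 4×D + 4×480 = 1920 + 4D
ΔH = Σ(broken) − Σ(formed) = (3806) − (1920 + 4D) = +1886 − 4D
Setting this equal to −1370 kJ gives 4D = 3256, so D = 814 kJ/mol.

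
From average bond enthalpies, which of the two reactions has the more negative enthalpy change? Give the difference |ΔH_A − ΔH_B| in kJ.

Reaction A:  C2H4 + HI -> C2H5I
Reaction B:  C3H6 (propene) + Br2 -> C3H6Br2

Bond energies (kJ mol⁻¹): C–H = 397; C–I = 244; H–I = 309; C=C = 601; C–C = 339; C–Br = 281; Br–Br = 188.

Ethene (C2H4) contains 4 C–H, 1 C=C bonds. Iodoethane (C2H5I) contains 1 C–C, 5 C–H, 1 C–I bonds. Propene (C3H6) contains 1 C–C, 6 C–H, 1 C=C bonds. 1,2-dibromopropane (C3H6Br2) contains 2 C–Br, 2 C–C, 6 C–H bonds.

Reaction A:
  Bonds broken (reactants):
    C–H: 4 × 397 = 1588
    C=C: 1 × 601 = 601
    H–I: 1 × 309 = 309
    Σ(broken) = 2498 kJ
  Bonds formed (products):
    C–C: 1 × 339 = 339
    C–H: 5 × 397 = 1985
    C–I: 1 × 244 = 244
    Σ(formed) = 2568 kJ
  ΔH_A = 2498 − 2568 = −70 kJ
Reaction B:
  Bonds broken (reactants):
    Br–Br: 1 × 188 = 188
    C–C: 1 × 339 = 339
    C–H: 6 × 397 = 2382
    C=C: 1 × 601 = 601
    Σ(broken) = 3510 kJ
  Bonds formed (products):
    C–Br: 2 × 281 = 562
    C–C: 2 × 339 = 678
    C–H: 6 × 397 = 2382
    Σ(formed) = 3622 kJ
  ΔH_B = 3510 − 3622 = −112 kJ
ΔH_A − ΔH_B = +42 kJ, so reaction B has the more negative ΔH; |ΔH_A − ΔH_B| = 42 kJ.

Reaction B, by 42 kJ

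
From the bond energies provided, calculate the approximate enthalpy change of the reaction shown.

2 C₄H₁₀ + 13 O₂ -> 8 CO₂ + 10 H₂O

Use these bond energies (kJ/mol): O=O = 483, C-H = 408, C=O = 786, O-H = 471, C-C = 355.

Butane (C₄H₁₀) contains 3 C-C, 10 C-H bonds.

Bonds broken (reactants):
  C-C: 6 × 355 = 2130
  C-H: 20 × 408 = 8160
  O=O: 13 × 483 = 6279
  Σ(broken) = 16569 kJ
Bonds formed (products):
  C=O: 16 × 786 = 12576
  O-H: 20 × 471 = 9420
  Σ(formed) = 21996 kJ
ΔH = Σ(broken) − Σ(formed) = 16569 − 21996 = −5427 kJ

ΔH ≈ −5427 kJ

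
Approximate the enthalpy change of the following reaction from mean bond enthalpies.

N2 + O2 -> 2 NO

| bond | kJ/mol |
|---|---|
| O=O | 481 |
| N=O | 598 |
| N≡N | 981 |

ΔH ≈ +266 kJ

Bonds broken (reactants):
  N≡N: 1 × 981 = 981
  O=O: 1 × 481 = 481
  Σ(broken) = 1462 kJ
Bonds formed (products):
  N=O: 2 × 598 = 1196
  Σ(formed) = 1196 kJ
ΔH = Σ(broken) − Σ(formed) = 1462 − 1196 = +266 kJ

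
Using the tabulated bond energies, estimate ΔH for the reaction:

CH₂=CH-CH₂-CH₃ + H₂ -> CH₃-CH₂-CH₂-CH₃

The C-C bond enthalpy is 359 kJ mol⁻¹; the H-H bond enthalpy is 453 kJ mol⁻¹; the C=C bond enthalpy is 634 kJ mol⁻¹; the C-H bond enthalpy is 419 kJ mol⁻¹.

Bonds broken (reactants):
  C-C: 2 × 359 = 718
  C-H: 8 × 419 = 3352
  C=C: 1 × 634 = 634
  H-H: 1 × 453 = 453
  Σ(broken) = 5157 kJ
Bonds formed (products):
  C-C: 3 × 359 = 1077
  C-H: 10 × 419 = 4190
  Σ(formed) = 5267 kJ
ΔH = Σ(broken) − Σ(formed) = 5157 − 5267 = −110 kJ

ΔH ≈ −110 kJ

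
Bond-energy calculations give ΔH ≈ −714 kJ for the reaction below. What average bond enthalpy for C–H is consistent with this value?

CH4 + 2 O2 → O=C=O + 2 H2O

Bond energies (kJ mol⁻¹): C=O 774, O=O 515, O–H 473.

D(C–H) ≈ 424 kJ/mol

Let D be the C–H bond energy.
Σ(broken) = 4×D + 2×515 = 1030 + 4D
Σ(formed) = 2×774 + 4×473 = 3440
ΔH = Σ(broken) − Σ(formed) = (1030 + 4D) − (3440) = −2410 + 4D
Setting this equal to −714 kJ gives 4D = 1696, so D = 424 kJ/mol.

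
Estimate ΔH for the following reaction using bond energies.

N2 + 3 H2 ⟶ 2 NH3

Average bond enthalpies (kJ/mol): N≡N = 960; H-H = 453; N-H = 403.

Bonds broken (reactants):
  H-H: 3 × 453 = 1359
  N≡N: 1 × 960 = 960
  Σ(broken) = 2319 kJ
Bonds formed (products):
  N-H: 6 × 403 = 2418
  Σ(formed) = 2418 kJ
ΔH = Σ(broken) − Σ(formed) = 2319 − 2418 = −99 kJ

ΔH ≈ −99 kJ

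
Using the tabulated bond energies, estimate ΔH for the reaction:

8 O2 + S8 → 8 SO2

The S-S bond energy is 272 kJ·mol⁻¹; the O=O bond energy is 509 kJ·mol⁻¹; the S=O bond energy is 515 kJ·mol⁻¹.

ΔH ≈ −1992 kJ

Bonds broken (reactants):
  O=O: 8 × 509 = 4072
  S-S: 8 × 272 = 2176
  Σ(broken) = 6248 kJ
Bonds formed (products):
  S=O: 16 × 515 = 8240
  Σ(formed) = 8240 kJ
ΔH = Σ(broken) − Σ(formed) = 6248 − 8240 = −1992 kJ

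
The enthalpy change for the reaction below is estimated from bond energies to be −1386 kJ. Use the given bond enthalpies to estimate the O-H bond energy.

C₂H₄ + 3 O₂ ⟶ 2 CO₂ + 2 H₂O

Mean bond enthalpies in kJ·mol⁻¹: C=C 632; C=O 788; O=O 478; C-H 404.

D(O-H) ≈ 479 kJ/mol

Let D be the O-H bond energy.
Σ(broken) = 4×404 + 1×632 + 3×478 = 3682
Σ(formed) = 4×788 + 4×D = 3152 + 4D
ΔH = Σ(broken) − Σ(formed) = (3682) − (3152 + 4D) = +530 − 4D
Setting this equal to −1386 kJ gives 4D = 1916, so D = 479 kJ/mol.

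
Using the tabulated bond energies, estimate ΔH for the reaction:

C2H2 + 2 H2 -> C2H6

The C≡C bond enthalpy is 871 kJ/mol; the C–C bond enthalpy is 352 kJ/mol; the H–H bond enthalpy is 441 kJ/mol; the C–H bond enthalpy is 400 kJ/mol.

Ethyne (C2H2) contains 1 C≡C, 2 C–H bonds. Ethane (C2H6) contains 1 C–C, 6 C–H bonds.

Bonds broken (reactants):
  C≡C: 1 × 871 = 871
  C–H: 2 × 400 = 800
  H–H: 2 × 441 = 882
  Σ(broken) = 2553 kJ
Bonds formed (products):
  C–C: 1 × 352 = 352
  C–H: 6 × 400 = 2400
  Σ(formed) = 2752 kJ
ΔH = Σ(broken) − Σ(formed) = 2553 − 2752 = −199 kJ

ΔH ≈ −199 kJ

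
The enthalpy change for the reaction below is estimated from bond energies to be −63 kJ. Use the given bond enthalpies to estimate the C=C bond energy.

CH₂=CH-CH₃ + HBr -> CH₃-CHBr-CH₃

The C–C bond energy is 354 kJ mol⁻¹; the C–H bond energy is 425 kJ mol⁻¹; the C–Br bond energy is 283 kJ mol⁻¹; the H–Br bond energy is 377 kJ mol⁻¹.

D(C=C) ≈ 622 kJ/mol

Let D be the C=C bond energy.
Σ(broken) = 1×354 + 6×425 + 1×D + 1×377 = 3281 + D
Σ(formed) = 1×283 + 2×354 + 7×425 = 3966
ΔH = Σ(broken) − Σ(formed) = (3281 + D) − (3966) = −685 + D
Setting this equal to −63 kJ gives D = 622 kJ/mol.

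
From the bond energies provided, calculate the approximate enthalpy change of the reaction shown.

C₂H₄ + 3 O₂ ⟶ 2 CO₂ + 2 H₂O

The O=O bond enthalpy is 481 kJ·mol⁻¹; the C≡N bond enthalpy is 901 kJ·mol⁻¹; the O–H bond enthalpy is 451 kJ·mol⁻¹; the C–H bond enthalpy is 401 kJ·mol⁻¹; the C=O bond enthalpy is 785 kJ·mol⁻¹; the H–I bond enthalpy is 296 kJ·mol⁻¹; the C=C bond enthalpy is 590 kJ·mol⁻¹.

Bonds broken (reactants):
  C–H: 4 × 401 = 1604
  C=C: 1 × 590 = 590
  O=O: 3 × 481 = 1443
  Σ(broken) = 3637 kJ
Bonds formed (products):
  C=O: 4 × 785 = 3140
  O–H: 4 × 451 = 1804
  Σ(formed) = 4944 kJ
ΔH = Σ(broken) − Σ(formed) = 3637 − 4944 = −1307 kJ

ΔH ≈ −1307 kJ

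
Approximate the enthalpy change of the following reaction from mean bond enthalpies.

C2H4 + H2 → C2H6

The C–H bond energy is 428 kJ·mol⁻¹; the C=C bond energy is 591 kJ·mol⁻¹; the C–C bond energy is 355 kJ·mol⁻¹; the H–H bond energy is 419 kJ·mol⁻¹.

ΔH ≈ −201 kJ

Bonds broken (reactants):
  C–H: 4 × 428 = 1712
  C=C: 1 × 591 = 591
  H–H: 1 × 419 = 419
  Σ(broken) = 2722 kJ
Bonds formed (products):
  C–C: 1 × 355 = 355
  C–H: 6 × 428 = 2568
  Σ(formed) = 2923 kJ
ΔH = Σ(broken) − Σ(formed) = 2722 − 2923 = −201 kJ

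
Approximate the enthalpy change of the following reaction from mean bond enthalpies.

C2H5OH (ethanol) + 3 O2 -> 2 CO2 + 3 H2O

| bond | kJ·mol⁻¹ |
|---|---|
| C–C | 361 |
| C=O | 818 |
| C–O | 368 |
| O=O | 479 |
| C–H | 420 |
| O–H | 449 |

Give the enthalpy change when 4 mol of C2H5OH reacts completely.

Bonds broken (reactants):
  C–C: 1 × 361 = 361
  C–H: 5 × 420 = 2100
  C–O: 1 × 368 = 368
  O–H: 1 × 449 = 449
  O=O: 3 × 479 = 1437
  Σ(broken) = 4715 kJ
Bonds formed (products):
  C=O: 4 × 818 = 3272
  O–H: 6 × 449 = 2694
  Σ(formed) = 5966 kJ
ΔH = Σ(broken) − Σ(formed) = 4715 − 5966 = −1251 kJ
For 4× the reaction as written: 4 × (−1251) = −5004 kJ

ΔH = −5004 kJ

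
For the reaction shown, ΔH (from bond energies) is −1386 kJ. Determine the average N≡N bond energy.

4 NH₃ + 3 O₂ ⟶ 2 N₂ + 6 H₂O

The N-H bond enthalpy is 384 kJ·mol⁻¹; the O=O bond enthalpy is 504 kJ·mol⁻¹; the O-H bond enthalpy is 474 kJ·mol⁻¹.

D(N≡N) ≈ 909 kJ/mol

Let D be the N≡N bond energy.
Σ(broken) = 12×384 + 3×504 = 6120
Σ(formed) = 2×D + 12×474 = 5688 + 2D
ΔH = Σ(broken) − Σ(formed) = (6120) − (5688 + 2D) = +432 − 2D
Setting this equal to −1386 kJ gives 2D = 1818, so D = 909 kJ/mol.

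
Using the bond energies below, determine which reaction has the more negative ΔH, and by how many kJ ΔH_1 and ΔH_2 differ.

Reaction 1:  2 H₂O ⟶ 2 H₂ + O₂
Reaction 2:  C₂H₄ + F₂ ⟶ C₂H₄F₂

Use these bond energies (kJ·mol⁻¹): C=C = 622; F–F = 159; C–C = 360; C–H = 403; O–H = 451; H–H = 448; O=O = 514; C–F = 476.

Reaction 2, by 925 kJ

Reaction 1:
  Bonds broken (reactants):
    O–H: 4 × 451 = 1804
    Σ(broken) = 1804 kJ
  Bonds formed (products):
    H–H: 2 × 448 = 896
    O=O: 1 × 514 = 514
    Σ(formed) = 1410 kJ
  ΔH_1 = 1804 − 1410 = +394 kJ
Reaction 2:
  Bonds broken (reactants):
    C–H: 4 × 403 = 1612
    C=C: 1 × 622 = 622
    F–F: 1 × 159 = 159
    Σ(broken) = 2393 kJ
  Bonds formed (products):
    C–C: 1 × 360 = 360
    C–F: 2 × 476 = 952
    C–H: 4 × 403 = 1612
    Σ(formed) = 2924 kJ
  ΔH_2 = 2393 − 2924 = −531 kJ
ΔH_1 − ΔH_2 = +925 kJ, so reaction 2 has the more negative ΔH; |ΔH_1 − ΔH_2| = 925 kJ.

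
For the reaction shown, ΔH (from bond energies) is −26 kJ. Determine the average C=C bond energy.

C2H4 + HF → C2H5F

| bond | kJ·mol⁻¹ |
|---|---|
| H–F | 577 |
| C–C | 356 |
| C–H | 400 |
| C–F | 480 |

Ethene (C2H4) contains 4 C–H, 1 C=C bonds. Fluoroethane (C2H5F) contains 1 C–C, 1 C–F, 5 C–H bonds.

D(C=C) ≈ 633 kJ/mol

Let D be the C=C bond energy.
Σ(broken) = 4×400 + 1×D + 1×577 = 2177 + D
Σ(formed) = 1×356 + 1×480 + 5×400 = 2836
ΔH = Σ(broken) − Σ(formed) = (2177 + D) − (2836) = −659 + D
Setting this equal to −26 kJ gives D = 633 kJ/mol.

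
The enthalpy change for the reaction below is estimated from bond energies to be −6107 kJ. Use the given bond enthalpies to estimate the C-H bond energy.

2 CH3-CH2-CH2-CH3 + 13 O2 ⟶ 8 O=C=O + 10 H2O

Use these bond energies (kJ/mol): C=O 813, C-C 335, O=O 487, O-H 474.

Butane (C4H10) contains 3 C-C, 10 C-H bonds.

D(C-H) ≈ 402 kJ/mol

Let D be the C-H bond energy.
Σ(broken) = 6×335 + 20×D + 13×487 = 8341 + 20D
Σ(formed) = 16×813 + 20×474 = 22488
ΔH = Σ(broken) − Σ(formed) = (8341 + 20D) − (22488) = −14147 + 20D
Setting this equal to −6107 kJ gives 20D = 8040, so D = 402 kJ/mol.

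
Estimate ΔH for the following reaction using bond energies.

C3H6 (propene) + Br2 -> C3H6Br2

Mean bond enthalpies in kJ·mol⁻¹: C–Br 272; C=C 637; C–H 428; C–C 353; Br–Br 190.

ΔH ≈ −70 kJ

Bonds broken (reactants):
  Br–Br: 1 × 190 = 190
  C–C: 1 × 353 = 353
  C–H: 6 × 428 = 2568
  C=C: 1 × 637 = 637
  Σ(broken) = 3748 kJ
Bonds formed (products):
  C–Br: 2 × 272 = 544
  C–C: 2 × 353 = 706
  C–H: 6 × 428 = 2568
  Σ(formed) = 3818 kJ
ΔH = Σ(broken) − Σ(formed) = 3748 − 3818 = −70 kJ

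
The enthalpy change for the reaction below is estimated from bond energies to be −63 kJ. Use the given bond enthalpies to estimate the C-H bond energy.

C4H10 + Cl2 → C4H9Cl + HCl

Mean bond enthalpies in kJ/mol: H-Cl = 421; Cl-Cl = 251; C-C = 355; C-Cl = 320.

D(C-H) ≈ 427 kJ/mol

Let D be the C-H bond energy.
Σ(broken) = 3×355 + 10×D + 1×251 = 1316 + 10D
Σ(formed) = 3×355 + 1×320 + 9×D + 1×421 = 1806 + 9D
ΔH = Σ(broken) − Σ(formed) = (1316 + 10D) − (1806 + 9D) = −490 + D
Setting this equal to −63 kJ gives D = 427 kJ/mol.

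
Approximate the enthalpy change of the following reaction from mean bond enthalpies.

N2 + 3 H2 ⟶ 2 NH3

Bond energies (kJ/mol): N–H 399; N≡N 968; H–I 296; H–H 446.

ΔH ≈ −88 kJ

Bonds broken (reactants):
  H–H: 3 × 446 = 1338
  N≡N: 1 × 968 = 968
  Σ(broken) = 2306 kJ
Bonds formed (products):
  N–H: 6 × 399 = 2394
  Σ(formed) = 2394 kJ
ΔH = Σ(broken) − Σ(formed) = 2306 − 2394 = −88 kJ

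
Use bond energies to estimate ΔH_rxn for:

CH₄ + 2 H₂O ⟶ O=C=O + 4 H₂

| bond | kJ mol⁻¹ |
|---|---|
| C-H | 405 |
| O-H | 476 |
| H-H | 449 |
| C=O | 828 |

ΔH ≈ +72 kJ

Bonds broken (reactants):
  C-H: 4 × 405 = 1620
  O-H: 4 × 476 = 1904
  Σ(broken) = 3524 kJ
Bonds formed (products):
  C=O: 2 × 828 = 1656
  H-H: 4 × 449 = 1796
  Σ(formed) = 3452 kJ
ΔH = Σ(broken) − Σ(formed) = 3524 − 3452 = +72 kJ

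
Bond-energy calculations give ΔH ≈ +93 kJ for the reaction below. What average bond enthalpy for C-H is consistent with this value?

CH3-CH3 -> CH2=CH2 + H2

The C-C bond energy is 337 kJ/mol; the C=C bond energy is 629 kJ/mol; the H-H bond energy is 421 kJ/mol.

D(C-H) ≈ 403 kJ/mol

Let D be the C-H bond energy.
Σ(broken) = 1×337 + 6×D = 337 + 6D
Σ(formed) = 4×D + 1×629 + 1×421 = 1050 + 4D
ΔH = Σ(broken) − Σ(formed) = (337 + 6D) − (1050 + 4D) = −713 + 2D
Setting this equal to +93 kJ gives 2D = 806, so D = 403 kJ/mol.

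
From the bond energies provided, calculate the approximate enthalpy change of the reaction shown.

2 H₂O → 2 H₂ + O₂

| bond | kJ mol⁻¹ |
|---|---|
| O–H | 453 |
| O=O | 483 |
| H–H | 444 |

Bonds broken (reactants):
  O–H: 4 × 453 = 1812
  Σ(broken) = 1812 kJ
Bonds formed (products):
  H–H: 2 × 444 = 888
  O=O: 1 × 483 = 483
  Σ(formed) = 1371 kJ
ΔH = Σ(broken) − Σ(formed) = 1812 − 1371 = +441 kJ

ΔH ≈ +441 kJ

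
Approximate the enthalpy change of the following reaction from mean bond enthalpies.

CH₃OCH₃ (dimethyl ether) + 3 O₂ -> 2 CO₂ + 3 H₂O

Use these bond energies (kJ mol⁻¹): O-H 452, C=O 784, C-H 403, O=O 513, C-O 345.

ΔH ≈ −1201 kJ

Bonds broken (reactants):
  C-H: 6 × 403 = 2418
  C-O: 2 × 345 = 690
  O=O: 3 × 513 = 1539
  Σ(broken) = 4647 kJ
Bonds formed (products):
  C=O: 4 × 784 = 3136
  O-H: 6 × 452 = 2712
  Σ(formed) = 5848 kJ
ΔH = Σ(broken) − Σ(formed) = 4647 − 5848 = −1201 kJ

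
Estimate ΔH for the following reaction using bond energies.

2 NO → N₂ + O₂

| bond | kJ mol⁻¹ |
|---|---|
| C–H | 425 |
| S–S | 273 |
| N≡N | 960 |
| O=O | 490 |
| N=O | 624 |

Bonds broken (reactants):
  N=O: 2 × 624 = 1248
  Σ(broken) = 1248 kJ
Bonds formed (products):
  N≡N: 1 × 960 = 960
  O=O: 1 × 490 = 490
  Σ(formed) = 1450 kJ
ΔH = Σ(broken) − Σ(formed) = 1248 − 1450 = −202 kJ

ΔH ≈ −202 kJ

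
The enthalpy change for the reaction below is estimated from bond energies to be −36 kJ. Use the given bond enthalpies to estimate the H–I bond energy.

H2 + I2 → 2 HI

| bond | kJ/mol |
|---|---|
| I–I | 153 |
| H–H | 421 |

Let D be the H–I bond energy.
Σ(broken) = 1×421 + 1×153 = 574
Σ(formed) = 2×D = 2D
ΔH = Σ(broken) − Σ(formed) = (574) − (2D) = +574 − 2D
Setting this equal to −36 kJ gives 2D = 610, so D = 305 kJ/mol.

D(H–I) ≈ 305 kJ/mol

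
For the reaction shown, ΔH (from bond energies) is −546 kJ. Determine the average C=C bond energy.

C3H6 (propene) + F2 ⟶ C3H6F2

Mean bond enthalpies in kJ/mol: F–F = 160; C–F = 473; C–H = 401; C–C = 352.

D(C=C) ≈ 592 kJ/mol

Let D be the C=C bond energy.
Σ(broken) = 1×352 + 6×401 + 1×D + 1×160 = 2918 + D
Σ(formed) = 2×352 + 2×473 + 6×401 = 4056
ΔH = Σ(broken) − Σ(formed) = (2918 + D) − (4056) = −1138 + D
Setting this equal to −546 kJ gives D = 592 kJ/mol.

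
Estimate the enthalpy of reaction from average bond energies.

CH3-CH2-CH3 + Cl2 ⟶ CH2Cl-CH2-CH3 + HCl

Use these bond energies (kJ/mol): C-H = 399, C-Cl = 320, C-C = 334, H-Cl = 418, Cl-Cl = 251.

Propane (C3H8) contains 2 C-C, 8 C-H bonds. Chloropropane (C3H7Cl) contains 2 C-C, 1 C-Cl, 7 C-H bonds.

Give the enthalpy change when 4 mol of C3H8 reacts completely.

ΔH = −352 kJ

Bonds broken (reactants):
  C-C: 2 × 334 = 668
  C-H: 8 × 399 = 3192
  Cl-Cl: 1 × 251 = 251
  Σ(broken) = 4111 kJ
Bonds formed (products):
  C-C: 2 × 334 = 668
  C-Cl: 1 × 320 = 320
  C-H: 7 × 399 = 2793
  H-Cl: 1 × 418 = 418
  Σ(formed) = 4199 kJ
ΔH = Σ(broken) − Σ(formed) = 4111 − 4199 = −88 kJ
For 4× the reaction as written: 4 × (−88) = −352 kJ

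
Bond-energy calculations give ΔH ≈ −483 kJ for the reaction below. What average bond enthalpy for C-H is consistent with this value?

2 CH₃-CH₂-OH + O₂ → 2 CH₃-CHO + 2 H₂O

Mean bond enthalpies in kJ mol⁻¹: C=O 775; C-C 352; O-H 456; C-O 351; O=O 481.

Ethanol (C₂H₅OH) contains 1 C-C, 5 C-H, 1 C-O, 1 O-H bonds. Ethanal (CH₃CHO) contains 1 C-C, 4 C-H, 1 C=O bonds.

D(C-H) ≈ 398 kJ/mol

Let D be the C-H bond energy.
Σ(broken) = 2×352 + 10×D + 2×351 + 2×456 + 1×481 = 2799 + 10D
Σ(formed) = 2×352 + 8×D + 2×775 + 4×456 = 4078 + 8D
ΔH = Σ(broken) − Σ(formed) = (2799 + 10D) − (4078 + 8D) = −1279 + 2D
Setting this equal to −483 kJ gives 2D = 796, so D = 398 kJ/mol.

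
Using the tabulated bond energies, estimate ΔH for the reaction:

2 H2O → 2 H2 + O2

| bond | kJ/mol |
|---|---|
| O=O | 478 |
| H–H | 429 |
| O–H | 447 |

Bonds broken (reactants):
  O–H: 4 × 447 = 1788
  Σ(broken) = 1788 kJ
Bonds formed (products):
  H–H: 2 × 429 = 858
  O=O: 1 × 478 = 478
  Σ(formed) = 1336 kJ
ΔH = Σ(broken) − Σ(formed) = 1788 − 1336 = +452 kJ

ΔH ≈ +452 kJ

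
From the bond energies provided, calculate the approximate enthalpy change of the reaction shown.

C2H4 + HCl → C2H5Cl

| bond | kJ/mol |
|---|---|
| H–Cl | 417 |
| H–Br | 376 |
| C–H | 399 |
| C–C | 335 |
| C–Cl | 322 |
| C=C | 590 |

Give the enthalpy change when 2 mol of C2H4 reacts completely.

Bonds broken (reactants):
  C–H: 4 × 399 = 1596
  C=C: 1 × 590 = 590
  H–Cl: 1 × 417 = 417
  Σ(broken) = 2603 kJ
Bonds formed (products):
  C–C: 1 × 335 = 335
  C–Cl: 1 × 322 = 322
  C–H: 5 × 399 = 1995
  Σ(formed) = 2652 kJ
ΔH = Σ(broken) − Σ(formed) = 2603 − 2652 = −49 kJ
For 2× the reaction as written: 2 × (−49) = −98 kJ

ΔH = −98 kJ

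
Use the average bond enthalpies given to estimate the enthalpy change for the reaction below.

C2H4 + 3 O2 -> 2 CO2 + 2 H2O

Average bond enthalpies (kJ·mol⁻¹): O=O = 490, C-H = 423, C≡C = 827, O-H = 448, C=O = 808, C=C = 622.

Bonds broken (reactants):
  C-H: 4 × 423 = 1692
  C=C: 1 × 622 = 622
  O=O: 3 × 490 = 1470
  Σ(broken) = 3784 kJ
Bonds formed (products):
  C=O: 4 × 808 = 3232
  O-H: 4 × 448 = 1792
  Σ(formed) = 5024 kJ
ΔH = Σ(broken) − Σ(formed) = 3784 − 5024 = −1240 kJ

ΔH ≈ −1240 kJ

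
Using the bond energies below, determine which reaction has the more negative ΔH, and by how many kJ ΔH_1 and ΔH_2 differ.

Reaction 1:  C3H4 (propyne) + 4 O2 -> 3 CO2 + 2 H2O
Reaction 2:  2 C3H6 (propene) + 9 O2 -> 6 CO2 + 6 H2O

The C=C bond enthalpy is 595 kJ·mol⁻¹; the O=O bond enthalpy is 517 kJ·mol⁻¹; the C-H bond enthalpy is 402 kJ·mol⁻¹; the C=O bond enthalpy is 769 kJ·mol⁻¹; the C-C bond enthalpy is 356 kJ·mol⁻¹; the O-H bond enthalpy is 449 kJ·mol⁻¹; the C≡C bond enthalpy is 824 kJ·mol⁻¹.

Reaction 2, by 1683 kJ

Reaction 1:
  Bonds broken (reactants):
    C≡C: 1 × 824 = 824
    C-C: 1 × 356 = 356
    C-H: 4 × 402 = 1608
    O=O: 4 × 517 = 2068
    Σ(broken) = 4856 kJ
  Bonds formed (products):
    C=O: 6 × 769 = 4614
    O-H: 4 × 449 = 1796
    Σ(formed) = 6410 kJ
  ΔH_1 = 4856 − 6410 = −1554 kJ
Reaction 2:
  Bonds broken (reactants):
    C-C: 2 × 356 = 712
    C-H: 12 × 402 = 4824
    C=C: 2 × 595 = 1190
    O=O: 9 × 517 = 4653
    Σ(broken) = 11379 kJ
  Bonds formed (products):
    C=O: 12 × 769 = 9228
    O-H: 12 × 449 = 5388
    Σ(formed) = 14616 kJ
  ΔH_2 = 11379 − 14616 = −3237 kJ
ΔH_1 − ΔH_2 = +1683 kJ, so reaction 2 has the more negative ΔH; |ΔH_1 − ΔH_2| = 1683 kJ.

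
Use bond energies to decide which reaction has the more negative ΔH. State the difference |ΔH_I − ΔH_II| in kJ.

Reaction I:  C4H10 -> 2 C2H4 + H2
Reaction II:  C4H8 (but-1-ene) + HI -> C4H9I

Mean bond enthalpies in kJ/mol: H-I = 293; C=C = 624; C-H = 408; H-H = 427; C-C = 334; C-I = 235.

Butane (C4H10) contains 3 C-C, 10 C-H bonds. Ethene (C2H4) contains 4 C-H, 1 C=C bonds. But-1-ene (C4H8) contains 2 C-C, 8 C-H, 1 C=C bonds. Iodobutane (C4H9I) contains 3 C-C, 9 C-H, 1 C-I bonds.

Reaction I:
  Bonds broken (reactants):
    C-C: 3 × 334 = 1002
    C-H: 10 × 408 = 4080
    Σ(broken) = 5082 kJ
  Bonds formed (products):
    C-H: 8 × 408 = 3264
    C=C: 2 × 624 = 1248
    H-H: 1 × 427 = 427
    Σ(formed) = 4939 kJ
  ΔH_I = 5082 − 4939 = +143 kJ
Reaction II:
  Bonds broken (reactants):
    C-C: 2 × 334 = 668
    C-H: 8 × 408 = 3264
    C=C: 1 × 624 = 624
    H-I: 1 × 293 = 293
    Σ(broken) = 4849 kJ
  Bonds formed (products):
    C-C: 3 × 334 = 1002
    C-H: 9 × 408 = 3672
    C-I: 1 × 235 = 235
    Σ(formed) = 4909 kJ
  ΔH_II = 4849 − 4909 = −60 kJ
ΔH_I − ΔH_II = +203 kJ, so reaction II has the more negative ΔH; |ΔH_I − ΔH_II| = 203 kJ.

Reaction II, by 203 kJ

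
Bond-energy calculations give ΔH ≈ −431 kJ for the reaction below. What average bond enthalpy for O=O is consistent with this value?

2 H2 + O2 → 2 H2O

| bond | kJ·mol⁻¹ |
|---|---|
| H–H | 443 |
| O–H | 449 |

D(O=O) ≈ 479 kJ/mol

Let D be the O=O bond energy.
Σ(broken) = 2×443 + 1×D = 886 + D
Σ(formed) = 4×449 = 1796
ΔH = Σ(broken) − Σ(formed) = (886 + D) − (1796) = −910 + D
Setting this equal to −431 kJ gives D = 479 kJ/mol.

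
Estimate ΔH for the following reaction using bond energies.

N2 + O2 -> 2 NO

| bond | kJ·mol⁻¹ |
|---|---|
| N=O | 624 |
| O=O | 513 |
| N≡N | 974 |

Bonds broken (reactants):
  N≡N: 1 × 974 = 974
  O=O: 1 × 513 = 513
  Σ(broken) = 1487 kJ
Bonds formed (products):
  N=O: 2 × 624 = 1248
  Σ(formed) = 1248 kJ
ΔH = Σ(broken) − Σ(formed) = 1487 − 1248 = +239 kJ

ΔH ≈ +239 kJ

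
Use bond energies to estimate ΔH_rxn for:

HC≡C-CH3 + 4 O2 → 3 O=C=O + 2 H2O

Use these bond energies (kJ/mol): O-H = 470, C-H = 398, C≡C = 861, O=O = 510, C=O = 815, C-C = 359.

Bonds broken (reactants):
  C≡C: 1 × 861 = 861
  C-C: 1 × 359 = 359
  C-H: 4 × 398 = 1592
  O=O: 4 × 510 = 2040
  Σ(broken) = 4852 kJ
Bonds formed (products):
  C=O: 6 × 815 = 4890
  O-H: 4 × 470 = 1880
  Σ(formed) = 6770 kJ
ΔH = Σ(broken) − Σ(formed) = 4852 − 6770 = −1918 kJ

ΔH ≈ −1918 kJ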